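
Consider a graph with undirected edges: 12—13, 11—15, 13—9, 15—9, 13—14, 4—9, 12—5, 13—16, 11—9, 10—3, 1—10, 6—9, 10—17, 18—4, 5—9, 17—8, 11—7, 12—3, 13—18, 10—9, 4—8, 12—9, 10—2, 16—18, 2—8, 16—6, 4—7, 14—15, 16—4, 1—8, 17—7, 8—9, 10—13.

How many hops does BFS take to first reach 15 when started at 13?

2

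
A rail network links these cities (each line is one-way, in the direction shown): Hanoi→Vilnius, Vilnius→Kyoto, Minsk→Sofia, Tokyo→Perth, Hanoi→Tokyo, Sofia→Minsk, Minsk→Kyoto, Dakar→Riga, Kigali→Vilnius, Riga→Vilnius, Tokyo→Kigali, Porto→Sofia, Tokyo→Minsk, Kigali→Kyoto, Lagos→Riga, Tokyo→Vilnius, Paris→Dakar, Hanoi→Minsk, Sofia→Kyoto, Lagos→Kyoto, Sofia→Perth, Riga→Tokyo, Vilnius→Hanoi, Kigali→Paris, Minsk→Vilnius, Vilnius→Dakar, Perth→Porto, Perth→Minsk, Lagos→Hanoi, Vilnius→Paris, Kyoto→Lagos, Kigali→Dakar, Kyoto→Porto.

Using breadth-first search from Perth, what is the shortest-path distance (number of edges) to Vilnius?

2

Level 0: Perth
Level 1: Minsk, Porto
Level 2: Kyoto, Sofia, Vilnius
Level 3: Dakar, Hanoi, Lagos, Paris
Level 4: Riga, Tokyo
Level 5: Kigali
Vilnius first appears at level 2.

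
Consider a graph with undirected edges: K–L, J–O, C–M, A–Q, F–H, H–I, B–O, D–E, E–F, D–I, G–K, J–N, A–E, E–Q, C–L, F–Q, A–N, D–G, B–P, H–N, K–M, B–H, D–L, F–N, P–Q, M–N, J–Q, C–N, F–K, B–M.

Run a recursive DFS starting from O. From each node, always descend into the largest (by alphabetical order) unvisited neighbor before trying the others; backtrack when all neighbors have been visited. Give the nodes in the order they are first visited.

O J Q P B M N H I D L K G F E A C

Visit O
O → J
J → Q
Q → P
P → B
B → M
M → N
N → H
H → I
I → D
D → L
L → K
K → G
K → F
F → E
E → A
L → C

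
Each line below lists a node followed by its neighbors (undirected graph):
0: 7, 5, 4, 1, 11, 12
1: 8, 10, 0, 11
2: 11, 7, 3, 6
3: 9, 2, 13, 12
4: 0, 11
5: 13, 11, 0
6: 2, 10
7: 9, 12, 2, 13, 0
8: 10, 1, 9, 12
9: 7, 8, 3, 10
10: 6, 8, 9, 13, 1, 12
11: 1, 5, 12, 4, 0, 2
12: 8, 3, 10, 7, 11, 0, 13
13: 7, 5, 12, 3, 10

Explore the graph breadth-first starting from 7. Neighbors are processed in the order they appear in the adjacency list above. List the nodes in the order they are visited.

7 → 9 → 12 → 2 → 13 → 0 → 8 → 3 → 10 → 11 → 6 → 5 → 4 → 1

Visit 7; enqueue 9, 12, 2, 13, 0 → queue [9, 12, 2, 13, 0]
Visit 9; enqueue 8, 3, 10 → queue [12, 2, 13, 0, 8, 3, 10]
Visit 12; enqueue 11 → queue [2, 13, 0, 8, 3, 10, 11]
Visit 2; enqueue 6 → queue [13, 0, 8, 3, 10, 11, 6]
Visit 13; enqueue 5 → queue [0, 8, 3, 10, 11, 6, 5]
Visit 0; enqueue 4, 1 → queue [8, 3, 10, 11, 6, 5, 4, 1]
Visit 8 → queue [3, 10, 11, 6, 5, 4, 1]
Visit 3 → queue [10, 11, 6, 5, 4, 1]
Visit 10 → queue [11, 6, 5, 4, 1]
Visit 11 → queue [6, 5, 4, 1]
Visit 6 → queue [5, 4, 1]
Visit 5 → queue [4, 1]
Visit 4 → queue [1]
Visit 1 → queue []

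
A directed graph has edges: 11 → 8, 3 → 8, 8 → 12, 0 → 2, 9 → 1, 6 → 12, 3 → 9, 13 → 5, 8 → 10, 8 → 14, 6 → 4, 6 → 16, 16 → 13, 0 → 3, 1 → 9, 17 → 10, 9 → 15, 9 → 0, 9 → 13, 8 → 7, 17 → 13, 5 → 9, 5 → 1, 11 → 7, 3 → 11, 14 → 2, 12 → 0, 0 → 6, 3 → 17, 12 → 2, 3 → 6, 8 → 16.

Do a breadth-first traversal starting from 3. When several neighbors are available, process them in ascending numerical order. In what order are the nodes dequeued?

3 6 8 9 11 17 4 12 16 7 10 14 0 1 13 15 2 5

Visit 3; enqueue 6, 8, 9, 11, 17 → queue [6, 8, 9, 11, 17]
Visit 6; enqueue 4, 12, 16 → queue [8, 9, 11, 17, 4, 12, 16]
Visit 8; enqueue 7, 10, 14 → queue [9, 11, 17, 4, 12, 16, 7, 10, 14]
Visit 9; enqueue 0, 1, 13, 15 → queue [11, 17, 4, 12, 16, 7, 10, 14, 0, 1, 13, 15]
Visit 11 → queue [17, 4, 12, 16, 7, 10, 14, 0, 1, 13, 15]
Visit 17 → queue [4, 12, 16, 7, 10, 14, 0, 1, 13, 15]
Visit 4 → queue [12, 16, 7, 10, 14, 0, 1, 13, 15]
Visit 12; enqueue 2 → queue [16, 7, 10, 14, 0, 1, 13, 15, 2]
Visit 16 → queue [7, 10, 14, 0, 1, 13, 15, 2]
Visit 7 → queue [10, 14, 0, 1, 13, 15, 2]
Visit 10 → queue [14, 0, 1, 13, 15, 2]
Visit 14 → queue [0, 1, 13, 15, 2]
Visit 0 → queue [1, 13, 15, 2]
Visit 1 → queue [13, 15, 2]
Visit 13; enqueue 5 → queue [15, 2, 5]
Visit 15 → queue [2, 5]
Visit 2 → queue [5]
Visit 5 → queue []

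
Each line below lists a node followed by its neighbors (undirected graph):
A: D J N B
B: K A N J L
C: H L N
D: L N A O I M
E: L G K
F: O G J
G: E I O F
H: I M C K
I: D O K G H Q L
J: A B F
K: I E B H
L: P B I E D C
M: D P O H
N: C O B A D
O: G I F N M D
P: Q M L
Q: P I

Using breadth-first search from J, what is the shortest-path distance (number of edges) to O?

2

Level 0: J
Level 1: A, B, F
Level 2: D, G, K, L, N, O
Level 3: C, E, H, I, M, P
Level 4: Q
O first appears at level 2.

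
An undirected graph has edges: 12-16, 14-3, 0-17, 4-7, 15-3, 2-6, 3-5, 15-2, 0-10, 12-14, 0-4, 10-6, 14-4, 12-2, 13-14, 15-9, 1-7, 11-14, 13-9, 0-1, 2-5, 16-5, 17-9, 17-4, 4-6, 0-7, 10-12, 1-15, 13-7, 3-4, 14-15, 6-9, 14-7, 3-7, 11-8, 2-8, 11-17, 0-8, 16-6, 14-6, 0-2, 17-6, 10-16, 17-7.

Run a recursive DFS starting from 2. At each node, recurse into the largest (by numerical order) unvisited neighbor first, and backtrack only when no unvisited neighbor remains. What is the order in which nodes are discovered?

2, 15, 14, 13, 9, 17, 11, 8, 0, 10, 16, 12, 6, 4, 7, 3, 5, 1

Visit 2
2 → 15
15 → 14
14 → 13
13 → 9
9 → 17
17 → 11
11 → 8
8 → 0
0 → 10
10 → 16
16 → 12
16 → 6
6 → 4
4 → 7
7 → 3
3 → 5
7 → 1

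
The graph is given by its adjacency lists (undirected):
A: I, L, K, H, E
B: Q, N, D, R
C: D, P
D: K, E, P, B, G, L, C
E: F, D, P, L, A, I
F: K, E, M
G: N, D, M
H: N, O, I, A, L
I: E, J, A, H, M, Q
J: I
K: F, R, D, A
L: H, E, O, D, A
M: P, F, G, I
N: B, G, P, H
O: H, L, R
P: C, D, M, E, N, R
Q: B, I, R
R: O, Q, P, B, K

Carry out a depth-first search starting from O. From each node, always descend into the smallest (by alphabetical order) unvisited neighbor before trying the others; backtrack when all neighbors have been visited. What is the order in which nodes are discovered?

O H A E D B N G M F K R P C Q I J L

Visit O
O → H
H → A
A → E
E → D
D → B
B → N
N → G
G → M
M → F
F → K
K → R
R → P
P → C
R → Q
Q → I
I → J
D → L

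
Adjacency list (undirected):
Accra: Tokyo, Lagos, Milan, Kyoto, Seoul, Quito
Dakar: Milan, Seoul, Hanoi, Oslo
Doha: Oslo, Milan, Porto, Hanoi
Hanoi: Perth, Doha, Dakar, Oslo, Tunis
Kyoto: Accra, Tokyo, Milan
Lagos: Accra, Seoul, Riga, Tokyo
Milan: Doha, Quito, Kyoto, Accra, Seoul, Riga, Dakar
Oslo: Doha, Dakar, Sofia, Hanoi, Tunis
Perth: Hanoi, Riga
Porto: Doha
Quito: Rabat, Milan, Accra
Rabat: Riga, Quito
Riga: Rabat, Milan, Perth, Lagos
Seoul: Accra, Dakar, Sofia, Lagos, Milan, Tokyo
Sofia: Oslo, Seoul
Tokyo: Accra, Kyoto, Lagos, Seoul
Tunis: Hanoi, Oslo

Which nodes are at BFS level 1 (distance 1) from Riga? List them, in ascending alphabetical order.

Level 0: Riga
Level 1: Lagos, Milan, Perth, Rabat
Level 2: Accra, Dakar, Doha, Hanoi, Kyoto, Quito, Seoul, Tokyo
Level 3: Oslo, Porto, Sofia, Tunis

Lagos, Milan, Perth, Rabat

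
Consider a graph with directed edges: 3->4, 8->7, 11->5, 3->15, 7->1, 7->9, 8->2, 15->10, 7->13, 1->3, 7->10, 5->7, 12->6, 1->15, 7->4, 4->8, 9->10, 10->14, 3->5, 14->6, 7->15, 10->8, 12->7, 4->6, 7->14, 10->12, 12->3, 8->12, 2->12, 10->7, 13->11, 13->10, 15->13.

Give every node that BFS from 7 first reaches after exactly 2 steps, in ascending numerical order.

Level 0: 7
Level 1: 1, 4, 9, 10, 13, 14, 15
Level 2: 3, 6, 8, 11, 12
Level 3: 2, 5

3, 6, 8, 11, 12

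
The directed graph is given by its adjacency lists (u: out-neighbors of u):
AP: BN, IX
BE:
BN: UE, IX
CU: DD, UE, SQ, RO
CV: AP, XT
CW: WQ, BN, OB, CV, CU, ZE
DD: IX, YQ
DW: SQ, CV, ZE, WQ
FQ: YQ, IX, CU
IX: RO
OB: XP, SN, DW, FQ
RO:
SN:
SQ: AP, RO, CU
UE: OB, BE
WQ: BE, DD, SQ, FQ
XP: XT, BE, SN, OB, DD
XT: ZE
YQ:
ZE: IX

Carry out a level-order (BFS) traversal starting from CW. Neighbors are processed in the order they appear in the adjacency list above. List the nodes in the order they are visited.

Visit CW; enqueue WQ, BN, OB, CV, CU, ZE → queue [WQ, BN, OB, CV, CU, ZE]
Visit WQ; enqueue BE, DD, SQ, FQ → queue [BN, OB, CV, CU, ZE, BE, DD, SQ, FQ]
Visit BN; enqueue UE, IX → queue [OB, CV, CU, ZE, BE, DD, SQ, FQ, UE, IX]
Visit OB; enqueue XP, SN, DW → queue [CV, CU, ZE, BE, DD, SQ, FQ, UE, IX, XP, SN, DW]
Visit CV; enqueue AP, XT → queue [CU, ZE, BE, DD, SQ, FQ, UE, IX, XP, SN, DW, AP, XT]
Visit CU; enqueue RO → queue [ZE, BE, DD, SQ, FQ, UE, IX, XP, SN, DW, AP, XT, RO]
Visit ZE → queue [BE, DD, SQ, FQ, UE, IX, XP, SN, DW, AP, XT, RO]
Visit BE → queue [DD, SQ, FQ, UE, IX, XP, SN, DW, AP, XT, RO]
Visit DD; enqueue YQ → queue [SQ, FQ, UE, IX, XP, SN, DW, AP, XT, RO, YQ]
Visit SQ → queue [FQ, UE, IX, XP, SN, DW, AP, XT, RO, YQ]
Visit FQ → queue [UE, IX, XP, SN, DW, AP, XT, RO, YQ]
Visit UE → queue [IX, XP, SN, DW, AP, XT, RO, YQ]
Visit IX → queue [XP, SN, DW, AP, XT, RO, YQ]
Visit XP → queue [SN, DW, AP, XT, RO, YQ]
Visit SN → queue [DW, AP, XT, RO, YQ]
Visit DW → queue [AP, XT, RO, YQ]
Visit AP → queue [XT, RO, YQ]
Visit XT → queue [RO, YQ]
Visit RO → queue [YQ]
Visit YQ → queue []

CW -> WQ -> BN -> OB -> CV -> CU -> ZE -> BE -> DD -> SQ -> FQ -> UE -> IX -> XP -> SN -> DW -> AP -> XT -> RO -> YQ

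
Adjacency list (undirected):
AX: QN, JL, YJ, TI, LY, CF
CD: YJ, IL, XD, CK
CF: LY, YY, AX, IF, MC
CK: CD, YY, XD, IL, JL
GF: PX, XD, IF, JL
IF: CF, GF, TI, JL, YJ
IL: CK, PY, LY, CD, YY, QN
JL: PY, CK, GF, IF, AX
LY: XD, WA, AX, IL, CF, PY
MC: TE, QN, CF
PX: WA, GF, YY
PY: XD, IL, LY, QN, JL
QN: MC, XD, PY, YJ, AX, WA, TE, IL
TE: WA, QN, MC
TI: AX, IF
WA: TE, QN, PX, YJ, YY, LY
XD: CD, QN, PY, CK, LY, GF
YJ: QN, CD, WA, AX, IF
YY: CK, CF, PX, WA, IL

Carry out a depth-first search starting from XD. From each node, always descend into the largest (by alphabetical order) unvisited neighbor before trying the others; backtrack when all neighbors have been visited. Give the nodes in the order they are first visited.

XD, QN, YJ, WA, YY, PX, GF, JL, PY, LY, IL, CK, CD, CF, MC, TE, IF, TI, AX

Visit XD
XD → QN
QN → YJ
YJ → WA
WA → YY
YY → PX
PX → GF
GF → JL
JL → PY
PY → LY
LY → IL
IL → CK
CK → CD
LY → CF
CF → MC
MC → TE
CF → IF
IF → TI
TI → AX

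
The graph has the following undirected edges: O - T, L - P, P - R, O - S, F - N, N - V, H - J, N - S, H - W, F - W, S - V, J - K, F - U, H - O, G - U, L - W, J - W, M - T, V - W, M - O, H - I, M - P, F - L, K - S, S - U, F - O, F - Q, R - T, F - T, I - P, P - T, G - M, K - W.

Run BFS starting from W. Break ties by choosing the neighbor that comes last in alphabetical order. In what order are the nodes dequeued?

Visit W; enqueue V, L, K, J, H, F → queue [V, L, K, J, H, F]
Visit V; enqueue S, N → queue [L, K, J, H, F, S, N]
Visit L; enqueue P → queue [K, J, H, F, S, N, P]
Visit K → queue [J, H, F, S, N, P]
Visit J → queue [H, F, S, N, P]
Visit H; enqueue O, I → queue [F, S, N, P, O, I]
Visit F; enqueue U, T, Q → queue [S, N, P, O, I, U, T, Q]
Visit S → queue [N, P, O, I, U, T, Q]
Visit N → queue [P, O, I, U, T, Q]
Visit P; enqueue R, M → queue [O, I, U, T, Q, R, M]
Visit O → queue [I, U, T, Q, R, M]
Visit I → queue [U, T, Q, R, M]
Visit U; enqueue G → queue [T, Q, R, M, G]
Visit T → queue [Q, R, M, G]
Visit Q → queue [R, M, G]
Visit R → queue [M, G]
Visit M → queue [G]
Visit G → queue []

W, V, L, K, J, H, F, S, N, P, O, I, U, T, Q, R, M, G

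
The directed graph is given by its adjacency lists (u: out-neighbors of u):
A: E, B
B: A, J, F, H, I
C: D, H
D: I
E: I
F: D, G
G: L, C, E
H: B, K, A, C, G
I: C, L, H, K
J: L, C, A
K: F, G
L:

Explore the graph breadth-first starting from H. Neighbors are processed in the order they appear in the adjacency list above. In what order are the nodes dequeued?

H B K A C G J F I E D L

Visit H; enqueue B, K, A, C, G → queue [B, K, A, C, G]
Visit B; enqueue J, F, I → queue [K, A, C, G, J, F, I]
Visit K → queue [A, C, G, J, F, I]
Visit A; enqueue E → queue [C, G, J, F, I, E]
Visit C; enqueue D → queue [G, J, F, I, E, D]
Visit G; enqueue L → queue [J, F, I, E, D, L]
Visit J → queue [F, I, E, D, L]
Visit F → queue [I, E, D, L]
Visit I → queue [E, D, L]
Visit E → queue [D, L]
Visit D → queue [L]
Visit L → queue []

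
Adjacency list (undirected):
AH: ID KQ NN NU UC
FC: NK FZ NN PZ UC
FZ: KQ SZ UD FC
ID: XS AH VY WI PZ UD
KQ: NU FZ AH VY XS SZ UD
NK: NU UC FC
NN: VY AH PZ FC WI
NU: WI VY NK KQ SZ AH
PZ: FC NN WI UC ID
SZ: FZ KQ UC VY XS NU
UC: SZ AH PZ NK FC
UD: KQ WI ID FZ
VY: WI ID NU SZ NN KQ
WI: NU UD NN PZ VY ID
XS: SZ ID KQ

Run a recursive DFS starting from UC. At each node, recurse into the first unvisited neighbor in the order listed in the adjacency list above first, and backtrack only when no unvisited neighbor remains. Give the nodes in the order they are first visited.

UC -> SZ -> FZ -> KQ -> NU -> WI -> UD -> ID -> XS -> AH -> NN -> VY -> PZ -> FC -> NK

Visit UC
UC → SZ
SZ → FZ
FZ → KQ
KQ → NU
NU → WI
WI → UD
UD → ID
ID → XS
ID → AH
AH → NN
NN → VY
NN → PZ
PZ → FC
FC → NK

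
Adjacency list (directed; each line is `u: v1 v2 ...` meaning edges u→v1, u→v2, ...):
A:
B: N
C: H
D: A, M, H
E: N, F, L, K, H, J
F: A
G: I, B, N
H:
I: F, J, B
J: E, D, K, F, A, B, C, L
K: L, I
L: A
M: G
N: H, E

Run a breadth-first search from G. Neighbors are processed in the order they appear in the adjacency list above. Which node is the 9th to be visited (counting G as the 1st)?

Visit G; enqueue I, B, N → queue [I, B, N]
Visit I; enqueue F, J → queue [B, N, F, J]
Visit B → queue [N, F, J]
Visit N; enqueue H, E → queue [F, J, H, E]
Visit F; enqueue A → queue [J, H, E, A]
Visit J; enqueue D, K, C, L → queue [H, E, A, D, K, C, L]
Visit H → queue [E, A, D, K, C, L]
Visit E → queue [A, D, K, C, L]
Visit A → queue [D, K, C, L]
Visit D; enqueue M → queue [K, C, L, M]
Visit K → queue [C, L, M]
Visit C → queue [L, M]
Visit L → queue [M]
Visit M → queue []

Visit order: G, I, B, N, F, J, H, E, A, D, K, C, L, M

A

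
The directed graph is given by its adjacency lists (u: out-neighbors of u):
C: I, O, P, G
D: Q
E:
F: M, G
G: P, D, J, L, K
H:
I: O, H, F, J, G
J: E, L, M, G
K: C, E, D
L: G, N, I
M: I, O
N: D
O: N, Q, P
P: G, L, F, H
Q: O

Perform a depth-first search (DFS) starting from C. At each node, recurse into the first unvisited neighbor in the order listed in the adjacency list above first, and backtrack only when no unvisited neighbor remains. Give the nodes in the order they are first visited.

C, I, O, N, D, Q, P, G, J, E, L, M, K, F, H

Visit C
C → I
I → O
O → N
N → D
D → Q
O → P
P → G
G → J
J → E
J → L
J → M
G → K
P → F
P → H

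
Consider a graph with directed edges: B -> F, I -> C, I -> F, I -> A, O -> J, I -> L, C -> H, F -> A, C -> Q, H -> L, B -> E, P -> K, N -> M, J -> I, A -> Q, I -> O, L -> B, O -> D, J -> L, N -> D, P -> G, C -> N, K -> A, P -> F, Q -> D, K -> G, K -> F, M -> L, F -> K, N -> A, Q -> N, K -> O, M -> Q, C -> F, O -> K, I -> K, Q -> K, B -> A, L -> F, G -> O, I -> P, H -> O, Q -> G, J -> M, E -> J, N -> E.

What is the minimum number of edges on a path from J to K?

Level 0: J
Level 1: I, L, M
Level 2: A, B, C, F, K, O, P, Q
Level 3: D, E, G, H, N
K first appears at level 2.

2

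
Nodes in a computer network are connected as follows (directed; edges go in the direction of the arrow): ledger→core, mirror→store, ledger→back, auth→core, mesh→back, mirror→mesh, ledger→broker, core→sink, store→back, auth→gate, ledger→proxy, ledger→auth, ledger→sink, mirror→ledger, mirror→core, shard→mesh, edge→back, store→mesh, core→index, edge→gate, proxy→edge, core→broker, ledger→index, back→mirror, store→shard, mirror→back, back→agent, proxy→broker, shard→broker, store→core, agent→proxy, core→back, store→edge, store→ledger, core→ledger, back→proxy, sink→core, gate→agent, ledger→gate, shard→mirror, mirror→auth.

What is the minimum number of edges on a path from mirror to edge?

2

Level 0: mirror
Level 1: auth, back, core, ledger, mesh, store
Level 2: agent, broker, edge, gate, index, proxy, shard, sink
edge first appears at level 2.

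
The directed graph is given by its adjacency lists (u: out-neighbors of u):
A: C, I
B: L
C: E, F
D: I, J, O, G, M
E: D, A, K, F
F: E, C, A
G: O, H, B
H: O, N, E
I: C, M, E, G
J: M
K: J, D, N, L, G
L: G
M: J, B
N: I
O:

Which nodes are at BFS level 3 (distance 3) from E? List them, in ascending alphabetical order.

Level 0: E
Level 1: A, D, F, K
Level 2: C, G, I, J, L, M, N, O
Level 3: B, H

B, H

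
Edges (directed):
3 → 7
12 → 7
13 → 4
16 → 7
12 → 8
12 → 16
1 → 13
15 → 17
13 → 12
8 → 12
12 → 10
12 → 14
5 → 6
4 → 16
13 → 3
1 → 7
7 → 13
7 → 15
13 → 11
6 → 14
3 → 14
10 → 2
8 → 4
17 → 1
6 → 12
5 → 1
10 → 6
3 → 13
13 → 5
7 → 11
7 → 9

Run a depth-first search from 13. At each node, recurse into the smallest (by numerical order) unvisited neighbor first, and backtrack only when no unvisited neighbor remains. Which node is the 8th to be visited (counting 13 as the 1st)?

Visit 13
13 → 3
3 → 7
7 → 9
7 → 11
7 → 15
15 → 17
17 → 1
3 → 14
13 → 4
4 → 16
13 → 5
5 → 6
6 → 12
12 → 8
12 → 10
10 → 2

Visit order: 13, 3, 7, 9, 11, 15, 17, 1, 14, 4, 16, 5, 6, 12, 8, 10, 2

1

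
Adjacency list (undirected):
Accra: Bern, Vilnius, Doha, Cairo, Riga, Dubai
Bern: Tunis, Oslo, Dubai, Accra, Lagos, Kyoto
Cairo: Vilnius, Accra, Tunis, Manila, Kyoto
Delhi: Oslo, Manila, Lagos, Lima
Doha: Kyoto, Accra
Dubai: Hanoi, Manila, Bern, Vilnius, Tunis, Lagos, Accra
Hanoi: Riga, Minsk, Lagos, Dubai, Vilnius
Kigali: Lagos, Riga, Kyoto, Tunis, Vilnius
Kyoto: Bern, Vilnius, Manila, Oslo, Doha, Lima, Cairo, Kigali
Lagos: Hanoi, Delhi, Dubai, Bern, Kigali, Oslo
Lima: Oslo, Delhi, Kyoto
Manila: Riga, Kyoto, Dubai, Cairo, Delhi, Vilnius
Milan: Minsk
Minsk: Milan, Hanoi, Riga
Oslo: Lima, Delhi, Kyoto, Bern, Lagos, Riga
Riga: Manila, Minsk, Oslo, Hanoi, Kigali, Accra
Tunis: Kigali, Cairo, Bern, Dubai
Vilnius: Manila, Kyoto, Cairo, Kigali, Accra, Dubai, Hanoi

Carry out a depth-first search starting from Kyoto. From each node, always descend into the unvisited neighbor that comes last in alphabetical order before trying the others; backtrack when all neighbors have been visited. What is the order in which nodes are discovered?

Visit Kyoto
Kyoto → Vilnius
Vilnius → Manila
Manila → Riga
Riga → Oslo
Oslo → Lima
Lima → Delhi
Delhi → Lagos
Lagos → Kigali
Kigali → Tunis
Tunis → Dubai
Dubai → Hanoi
Hanoi → Minsk
Minsk → Milan
Dubai → Bern
Bern → Accra
Accra → Doha
Accra → Cairo

Kyoto -> Vilnius -> Manila -> Riga -> Oslo -> Lima -> Delhi -> Lagos -> Kigali -> Tunis -> Dubai -> Hanoi -> Minsk -> Milan -> Bern -> Accra -> Doha -> Cairo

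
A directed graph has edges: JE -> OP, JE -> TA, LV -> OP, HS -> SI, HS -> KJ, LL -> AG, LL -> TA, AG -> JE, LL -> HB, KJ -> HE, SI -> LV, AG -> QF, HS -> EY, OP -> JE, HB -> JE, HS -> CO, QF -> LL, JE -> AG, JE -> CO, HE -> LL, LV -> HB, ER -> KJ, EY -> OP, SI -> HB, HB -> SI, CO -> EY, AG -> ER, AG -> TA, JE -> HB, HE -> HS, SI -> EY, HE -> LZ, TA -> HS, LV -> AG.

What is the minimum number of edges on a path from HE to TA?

2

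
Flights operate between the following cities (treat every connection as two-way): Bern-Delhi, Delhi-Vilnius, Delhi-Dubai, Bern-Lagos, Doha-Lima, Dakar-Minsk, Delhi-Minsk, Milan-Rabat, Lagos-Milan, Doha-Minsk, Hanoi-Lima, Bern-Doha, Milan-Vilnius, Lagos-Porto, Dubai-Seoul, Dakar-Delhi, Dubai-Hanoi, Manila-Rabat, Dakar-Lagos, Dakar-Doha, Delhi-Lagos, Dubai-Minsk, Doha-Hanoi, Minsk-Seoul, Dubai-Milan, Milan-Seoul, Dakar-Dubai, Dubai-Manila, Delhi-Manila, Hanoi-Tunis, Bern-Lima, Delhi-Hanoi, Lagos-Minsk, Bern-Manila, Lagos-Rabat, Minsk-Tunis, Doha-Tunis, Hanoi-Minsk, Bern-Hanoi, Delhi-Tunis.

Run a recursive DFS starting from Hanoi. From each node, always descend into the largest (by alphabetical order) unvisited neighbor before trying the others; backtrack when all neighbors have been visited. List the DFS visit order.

Visit Hanoi
Hanoi → Tunis
Tunis → Minsk
Minsk → Seoul
Seoul → Milan
Milan → Vilnius
Vilnius → Delhi
Delhi → Manila
Manila → Rabat
Rabat → Lagos
Lagos → Porto
Lagos → Dakar
Dakar → Dubai
Dakar → Doha
Doha → Lima
Lima → Bern

Hanoi -> Tunis -> Minsk -> Seoul -> Milan -> Vilnius -> Delhi -> Manila -> Rabat -> Lagos -> Porto -> Dakar -> Dubai -> Doha -> Lima -> Bern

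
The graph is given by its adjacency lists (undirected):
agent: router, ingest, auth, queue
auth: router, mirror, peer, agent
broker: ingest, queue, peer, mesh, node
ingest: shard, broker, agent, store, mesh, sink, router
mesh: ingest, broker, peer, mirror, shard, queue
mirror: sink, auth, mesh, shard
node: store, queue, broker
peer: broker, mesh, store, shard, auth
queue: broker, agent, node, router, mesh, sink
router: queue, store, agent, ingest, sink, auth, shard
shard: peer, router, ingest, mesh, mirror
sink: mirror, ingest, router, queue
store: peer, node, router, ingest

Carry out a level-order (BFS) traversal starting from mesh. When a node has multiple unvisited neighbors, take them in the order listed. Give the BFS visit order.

Visit mesh; enqueue ingest, broker, peer, mirror, shard, queue → queue [ingest, broker, peer, mirror, shard, queue]
Visit ingest; enqueue agent, store, sink, router → queue [broker, peer, mirror, shard, queue, agent, store, sink, router]
Visit broker; enqueue node → queue [peer, mirror, shard, queue, agent, store, sink, router, node]
Visit peer; enqueue auth → queue [mirror, shard, queue, agent, store, sink, router, node, auth]
Visit mirror → queue [shard, queue, agent, store, sink, router, node, auth]
Visit shard → queue [queue, agent, store, sink, router, node, auth]
Visit queue → queue [agent, store, sink, router, node, auth]
Visit agent → queue [store, sink, router, node, auth]
Visit store → queue [sink, router, node, auth]
Visit sink → queue [router, node, auth]
Visit router → queue [node, auth]
Visit node → queue [auth]
Visit auth → queue []

mesh ingest broker peer mirror shard queue agent store sink router node auth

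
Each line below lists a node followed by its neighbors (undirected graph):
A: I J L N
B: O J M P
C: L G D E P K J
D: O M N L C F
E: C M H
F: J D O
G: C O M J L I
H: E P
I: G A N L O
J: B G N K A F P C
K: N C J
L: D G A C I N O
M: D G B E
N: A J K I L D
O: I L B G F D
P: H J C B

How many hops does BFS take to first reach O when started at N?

2

Level 0: N
Level 1: A, D, I, J, K, L
Level 2: B, C, F, G, M, O, P
Level 3: E, H
O first appears at level 2.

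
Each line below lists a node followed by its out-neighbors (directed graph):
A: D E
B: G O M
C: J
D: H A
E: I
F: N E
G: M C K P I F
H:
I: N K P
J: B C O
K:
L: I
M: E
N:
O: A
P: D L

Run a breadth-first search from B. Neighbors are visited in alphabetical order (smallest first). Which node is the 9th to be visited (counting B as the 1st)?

P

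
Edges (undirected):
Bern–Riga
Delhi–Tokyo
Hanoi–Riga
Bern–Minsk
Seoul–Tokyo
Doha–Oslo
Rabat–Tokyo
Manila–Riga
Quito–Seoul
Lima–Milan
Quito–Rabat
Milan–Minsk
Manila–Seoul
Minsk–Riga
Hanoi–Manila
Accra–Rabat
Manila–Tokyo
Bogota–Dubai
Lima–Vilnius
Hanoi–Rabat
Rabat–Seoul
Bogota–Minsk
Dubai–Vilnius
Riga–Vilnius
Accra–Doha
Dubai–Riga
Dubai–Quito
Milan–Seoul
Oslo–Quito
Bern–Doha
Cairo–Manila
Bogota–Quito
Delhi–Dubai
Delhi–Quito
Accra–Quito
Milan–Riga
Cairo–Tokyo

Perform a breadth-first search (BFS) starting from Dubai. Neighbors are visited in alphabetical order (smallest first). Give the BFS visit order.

Dubai -> Bogota -> Delhi -> Quito -> Riga -> Vilnius -> Minsk -> Tokyo -> Accra -> Oslo -> Rabat -> Seoul -> Bern -> Hanoi -> Manila -> Milan -> Lima -> Cairo -> Doha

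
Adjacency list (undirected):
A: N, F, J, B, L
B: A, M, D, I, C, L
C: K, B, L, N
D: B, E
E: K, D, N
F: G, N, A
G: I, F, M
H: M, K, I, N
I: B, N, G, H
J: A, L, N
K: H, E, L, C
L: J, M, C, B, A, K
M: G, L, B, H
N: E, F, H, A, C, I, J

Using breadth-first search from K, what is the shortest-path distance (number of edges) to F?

3

Level 0: K
Level 1: C, E, H, L
Level 2: A, B, D, I, J, M, N
Level 3: F, G
F first appears at level 3.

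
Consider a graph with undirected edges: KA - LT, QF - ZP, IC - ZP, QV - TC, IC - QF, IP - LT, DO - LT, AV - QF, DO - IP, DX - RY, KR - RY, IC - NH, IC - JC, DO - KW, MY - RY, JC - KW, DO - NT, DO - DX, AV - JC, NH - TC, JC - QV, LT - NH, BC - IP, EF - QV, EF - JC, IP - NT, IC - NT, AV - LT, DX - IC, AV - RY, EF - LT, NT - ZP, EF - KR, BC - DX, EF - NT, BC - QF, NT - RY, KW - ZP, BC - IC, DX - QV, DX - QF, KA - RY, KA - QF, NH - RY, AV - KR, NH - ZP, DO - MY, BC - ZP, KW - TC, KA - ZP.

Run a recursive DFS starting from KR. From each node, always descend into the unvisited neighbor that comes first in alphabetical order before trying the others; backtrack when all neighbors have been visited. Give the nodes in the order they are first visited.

Visit KR
KR → AV
AV → JC
JC → EF
EF → LT
LT → DO
DO → DX
DX → BC
BC → IC
IC → NH
NH → RY
RY → KA
KA → QF
QF → ZP
ZP → KW
KW → TC
TC → QV
ZP → NT
NT → IP
RY → MY

KR → AV → JC → EF → LT → DO → DX → BC → IC → NH → RY → KA → QF → ZP → KW → TC → QV → NT → IP → MY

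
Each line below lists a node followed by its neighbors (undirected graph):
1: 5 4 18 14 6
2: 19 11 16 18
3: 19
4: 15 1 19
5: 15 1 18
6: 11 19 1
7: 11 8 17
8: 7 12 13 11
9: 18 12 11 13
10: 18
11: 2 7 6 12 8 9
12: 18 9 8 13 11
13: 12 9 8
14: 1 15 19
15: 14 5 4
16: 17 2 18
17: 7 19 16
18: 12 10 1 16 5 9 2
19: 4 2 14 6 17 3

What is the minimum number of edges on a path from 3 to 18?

Level 0: 3
Level 1: 19
Level 2: 2, 4, 6, 14, 17
Level 3: 1, 7, 11, 15, 16, 18
Level 4: 5, 8, 9, 10, 12
Level 5: 13
18 first appears at level 3.

3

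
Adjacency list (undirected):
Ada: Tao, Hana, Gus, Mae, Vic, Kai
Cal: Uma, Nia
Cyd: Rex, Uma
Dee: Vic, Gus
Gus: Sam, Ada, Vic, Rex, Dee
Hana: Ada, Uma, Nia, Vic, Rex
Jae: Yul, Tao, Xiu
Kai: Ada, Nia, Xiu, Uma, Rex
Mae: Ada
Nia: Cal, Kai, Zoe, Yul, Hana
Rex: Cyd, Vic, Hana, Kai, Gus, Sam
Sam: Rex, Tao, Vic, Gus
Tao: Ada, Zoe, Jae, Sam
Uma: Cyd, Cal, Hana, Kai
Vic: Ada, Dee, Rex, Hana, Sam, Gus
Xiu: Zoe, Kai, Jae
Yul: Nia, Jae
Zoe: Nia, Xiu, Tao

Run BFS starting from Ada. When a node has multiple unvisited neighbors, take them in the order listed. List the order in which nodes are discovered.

Visit Ada; enqueue Tao, Hana, Gus, Mae, Vic, Kai → queue [Tao, Hana, Gus, Mae, Vic, Kai]
Visit Tao; enqueue Zoe, Jae, Sam → queue [Hana, Gus, Mae, Vic, Kai, Zoe, Jae, Sam]
Visit Hana; enqueue Uma, Nia, Rex → queue [Gus, Mae, Vic, Kai, Zoe, Jae, Sam, Uma, Nia, Rex]
Visit Gus; enqueue Dee → queue [Mae, Vic, Kai, Zoe, Jae, Sam, Uma, Nia, Rex, Dee]
Visit Mae → queue [Vic, Kai, Zoe, Jae, Sam, Uma, Nia, Rex, Dee]
Visit Vic → queue [Kai, Zoe, Jae, Sam, Uma, Nia, Rex, Dee]
Visit Kai; enqueue Xiu → queue [Zoe, Jae, Sam, Uma, Nia, Rex, Dee, Xiu]
Visit Zoe → queue [Jae, Sam, Uma, Nia, Rex, Dee, Xiu]
Visit Jae; enqueue Yul → queue [Sam, Uma, Nia, Rex, Dee, Xiu, Yul]
Visit Sam → queue [Uma, Nia, Rex, Dee, Xiu, Yul]
Visit Uma; enqueue Cyd, Cal → queue [Nia, Rex, Dee, Xiu, Yul, Cyd, Cal]
Visit Nia → queue [Rex, Dee, Xiu, Yul, Cyd, Cal]
Visit Rex → queue [Dee, Xiu, Yul, Cyd, Cal]
Visit Dee → queue [Xiu, Yul, Cyd, Cal]
Visit Xiu → queue [Yul, Cyd, Cal]
Visit Yul → queue [Cyd, Cal]
Visit Cyd → queue [Cal]
Visit Cal → queue []

Ada, Tao, Hana, Gus, Mae, Vic, Kai, Zoe, Jae, Sam, Uma, Nia, Rex, Dee, Xiu, Yul, Cyd, Cal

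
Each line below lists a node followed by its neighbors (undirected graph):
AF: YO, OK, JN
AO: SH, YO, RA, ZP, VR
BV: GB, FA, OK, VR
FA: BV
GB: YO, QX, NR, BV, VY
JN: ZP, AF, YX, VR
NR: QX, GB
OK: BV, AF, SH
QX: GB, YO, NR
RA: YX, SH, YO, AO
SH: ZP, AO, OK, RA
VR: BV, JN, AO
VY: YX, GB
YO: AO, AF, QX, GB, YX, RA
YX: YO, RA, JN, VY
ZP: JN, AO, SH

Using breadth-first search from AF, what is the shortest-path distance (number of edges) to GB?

2

Level 0: AF
Level 1: JN, OK, YO
Level 2: AO, BV, GB, QX, RA, SH, VR, YX, ZP
Level 3: FA, NR, VY
GB first appears at level 2.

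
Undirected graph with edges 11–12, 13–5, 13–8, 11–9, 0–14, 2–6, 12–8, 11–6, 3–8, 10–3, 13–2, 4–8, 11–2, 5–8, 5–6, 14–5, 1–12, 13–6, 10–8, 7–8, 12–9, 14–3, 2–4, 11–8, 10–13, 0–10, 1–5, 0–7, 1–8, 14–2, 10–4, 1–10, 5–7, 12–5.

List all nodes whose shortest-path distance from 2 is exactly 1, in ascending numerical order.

4, 6, 11, 13, 14

Level 0: 2
Level 1: 4, 6, 11, 13, 14
Level 2: 0, 3, 5, 8, 9, 10, 12
Level 3: 1, 7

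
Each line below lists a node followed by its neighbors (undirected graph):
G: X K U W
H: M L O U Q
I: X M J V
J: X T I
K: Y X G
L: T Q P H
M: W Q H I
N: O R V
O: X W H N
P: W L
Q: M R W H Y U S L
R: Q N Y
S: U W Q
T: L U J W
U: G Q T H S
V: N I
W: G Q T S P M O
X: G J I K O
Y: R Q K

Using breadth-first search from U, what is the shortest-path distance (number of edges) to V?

Level 0: U
Level 1: G, H, Q, S, T
Level 2: J, K, L, M, O, R, W, X, Y
Level 3: I, N, P
Level 4: V
V first appears at level 4.

4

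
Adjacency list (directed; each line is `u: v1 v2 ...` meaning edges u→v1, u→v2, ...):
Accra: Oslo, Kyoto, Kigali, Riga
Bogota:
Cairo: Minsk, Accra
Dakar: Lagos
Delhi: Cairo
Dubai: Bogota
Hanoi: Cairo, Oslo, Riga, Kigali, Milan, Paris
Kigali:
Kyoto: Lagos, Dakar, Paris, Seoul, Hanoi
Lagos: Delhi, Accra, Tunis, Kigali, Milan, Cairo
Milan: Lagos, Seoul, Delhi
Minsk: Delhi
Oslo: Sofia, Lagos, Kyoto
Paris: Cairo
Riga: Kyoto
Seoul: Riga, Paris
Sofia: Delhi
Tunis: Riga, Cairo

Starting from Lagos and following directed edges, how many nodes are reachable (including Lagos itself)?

16

BFS from Lagos visits: Lagos, Delhi, Accra, Tunis, Kigali, Milan, Cairo, Oslo, Kyoto, Riga, Seoul, Minsk, Sofia, Dakar, Paris, Hanoi
Reachable nodes: 16 of 18 total.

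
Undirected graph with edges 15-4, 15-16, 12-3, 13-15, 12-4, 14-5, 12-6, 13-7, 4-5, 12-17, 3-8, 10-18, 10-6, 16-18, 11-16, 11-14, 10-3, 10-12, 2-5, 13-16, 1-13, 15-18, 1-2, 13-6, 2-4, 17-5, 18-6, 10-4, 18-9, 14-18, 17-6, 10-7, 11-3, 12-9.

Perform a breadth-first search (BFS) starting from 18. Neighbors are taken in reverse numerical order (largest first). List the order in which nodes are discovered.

18 16 15 14 10 9 6 13 11 4 5 12 7 3 17 1 2 8

Visit 18; enqueue 16, 15, 14, 10, 9, 6 → queue [16, 15, 14, 10, 9, 6]
Visit 16; enqueue 13, 11 → queue [15, 14, 10, 9, 6, 13, 11]
Visit 15; enqueue 4 → queue [14, 10, 9, 6, 13, 11, 4]
Visit 14; enqueue 5 → queue [10, 9, 6, 13, 11, 4, 5]
Visit 10; enqueue 12, 7, 3 → queue [9, 6, 13, 11, 4, 5, 12, 7, 3]
Visit 9 → queue [6, 13, 11, 4, 5, 12, 7, 3]
Visit 6; enqueue 17 → queue [13, 11, 4, 5, 12, 7, 3, 17]
Visit 13; enqueue 1 → queue [11, 4, 5, 12, 7, 3, 17, 1]
Visit 11 → queue [4, 5, 12, 7, 3, 17, 1]
Visit 4; enqueue 2 → queue [5, 12, 7, 3, 17, 1, 2]
Visit 5 → queue [12, 7, 3, 17, 1, 2]
Visit 12 → queue [7, 3, 17, 1, 2]
Visit 7 → queue [3, 17, 1, 2]
Visit 3; enqueue 8 → queue [17, 1, 2, 8]
Visit 17 → queue [1, 2, 8]
Visit 1 → queue [2, 8]
Visit 2 → queue [8]
Visit 8 → queue []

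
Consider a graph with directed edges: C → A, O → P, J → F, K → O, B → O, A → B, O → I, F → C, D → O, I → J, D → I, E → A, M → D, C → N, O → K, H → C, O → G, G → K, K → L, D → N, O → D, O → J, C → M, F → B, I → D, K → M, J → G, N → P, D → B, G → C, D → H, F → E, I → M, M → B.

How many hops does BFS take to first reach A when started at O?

Level 0: O
Level 1: D, G, I, J, K, P
Level 2: B, C, F, H, L, M, N
Level 3: A, E
A first appears at level 3.

3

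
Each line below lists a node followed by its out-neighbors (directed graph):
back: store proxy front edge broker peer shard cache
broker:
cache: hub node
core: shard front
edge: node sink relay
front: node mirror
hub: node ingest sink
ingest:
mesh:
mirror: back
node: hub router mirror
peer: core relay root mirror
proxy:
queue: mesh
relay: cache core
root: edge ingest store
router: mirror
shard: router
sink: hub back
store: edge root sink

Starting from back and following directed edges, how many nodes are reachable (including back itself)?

BFS from back visits: back, store, proxy, front, edge, broker, peer, shard, cache, root, sink, node, mirror, relay, core, router, hub, ingest
Reachable nodes: 18 of 20 total.

18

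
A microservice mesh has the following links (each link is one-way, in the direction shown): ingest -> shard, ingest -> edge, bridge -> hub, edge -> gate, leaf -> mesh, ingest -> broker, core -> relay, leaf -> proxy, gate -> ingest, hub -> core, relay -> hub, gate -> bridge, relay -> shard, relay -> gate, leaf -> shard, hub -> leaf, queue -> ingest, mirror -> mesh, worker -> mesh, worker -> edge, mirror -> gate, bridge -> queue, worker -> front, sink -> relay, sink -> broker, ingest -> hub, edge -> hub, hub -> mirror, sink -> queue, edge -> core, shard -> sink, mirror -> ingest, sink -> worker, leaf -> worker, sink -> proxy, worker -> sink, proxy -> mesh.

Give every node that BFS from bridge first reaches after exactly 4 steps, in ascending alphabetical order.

front, sink

Level 0: bridge
Level 1: hub, queue
Level 2: core, ingest, leaf, mirror
Level 3: broker, edge, gate, mesh, proxy, relay, shard, worker
Level 4: front, sink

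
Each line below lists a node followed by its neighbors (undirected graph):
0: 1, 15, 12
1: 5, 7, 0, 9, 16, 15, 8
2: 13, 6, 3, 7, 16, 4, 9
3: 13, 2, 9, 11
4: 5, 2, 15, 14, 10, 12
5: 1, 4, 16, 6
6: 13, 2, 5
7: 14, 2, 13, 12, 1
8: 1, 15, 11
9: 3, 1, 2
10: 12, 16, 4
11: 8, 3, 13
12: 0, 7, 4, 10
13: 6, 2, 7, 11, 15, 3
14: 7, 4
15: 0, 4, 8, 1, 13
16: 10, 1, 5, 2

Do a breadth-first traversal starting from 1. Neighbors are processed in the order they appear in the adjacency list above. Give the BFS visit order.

1 -> 5 -> 7 -> 0 -> 9 -> 16 -> 15 -> 8 -> 4 -> 6 -> 14 -> 2 -> 13 -> 12 -> 3 -> 10 -> 11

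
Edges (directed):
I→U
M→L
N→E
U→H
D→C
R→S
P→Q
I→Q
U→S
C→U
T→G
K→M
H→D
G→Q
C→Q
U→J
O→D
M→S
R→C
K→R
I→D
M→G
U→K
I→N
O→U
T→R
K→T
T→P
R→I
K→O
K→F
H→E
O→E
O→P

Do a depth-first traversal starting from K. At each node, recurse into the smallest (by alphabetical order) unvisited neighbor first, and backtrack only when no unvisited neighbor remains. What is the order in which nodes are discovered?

K → F → M → G → Q → L → S → O → D → C → U → H → E → J → P → R → I → N → T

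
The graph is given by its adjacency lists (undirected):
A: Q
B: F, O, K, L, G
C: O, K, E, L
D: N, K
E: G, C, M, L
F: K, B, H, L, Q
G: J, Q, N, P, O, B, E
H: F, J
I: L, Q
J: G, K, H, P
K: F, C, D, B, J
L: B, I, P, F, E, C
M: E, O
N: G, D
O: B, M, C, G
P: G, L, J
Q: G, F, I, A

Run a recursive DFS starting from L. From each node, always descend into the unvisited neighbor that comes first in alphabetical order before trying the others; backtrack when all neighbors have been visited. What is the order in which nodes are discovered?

Visit L
L → B
B → F
F → H
H → J
J → G
G → E
E → C
C → K
K → D
D → N
C → O
O → M
G → P
G → Q
Q → A
Q → I

L, B, F, H, J, G, E, C, K, D, N, O, M, P, Q, A, I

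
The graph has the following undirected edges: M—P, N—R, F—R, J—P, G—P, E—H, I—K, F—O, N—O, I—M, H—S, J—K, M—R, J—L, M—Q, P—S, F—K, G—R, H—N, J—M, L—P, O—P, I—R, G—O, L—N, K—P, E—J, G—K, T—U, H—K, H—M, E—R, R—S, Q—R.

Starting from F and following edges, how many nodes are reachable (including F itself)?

15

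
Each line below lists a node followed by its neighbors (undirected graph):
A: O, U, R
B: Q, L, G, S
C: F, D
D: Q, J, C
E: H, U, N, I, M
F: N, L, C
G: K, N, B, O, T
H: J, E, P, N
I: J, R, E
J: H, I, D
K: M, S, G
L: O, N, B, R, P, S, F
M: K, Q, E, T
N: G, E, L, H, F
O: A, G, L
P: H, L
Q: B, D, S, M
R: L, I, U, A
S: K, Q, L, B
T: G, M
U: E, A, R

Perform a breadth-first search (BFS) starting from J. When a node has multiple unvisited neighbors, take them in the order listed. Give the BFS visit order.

J H I D E P N R Q C U M L G F A B S K T O

Visit J; enqueue H, I, D → queue [H, I, D]
Visit H; enqueue E, P, N → queue [I, D, E, P, N]
Visit I; enqueue R → queue [D, E, P, N, R]
Visit D; enqueue Q, C → queue [E, P, N, R, Q, C]
Visit E; enqueue U, M → queue [P, N, R, Q, C, U, M]
Visit P; enqueue L → queue [N, R, Q, C, U, M, L]
Visit N; enqueue G, F → queue [R, Q, C, U, M, L, G, F]
Visit R; enqueue A → queue [Q, C, U, M, L, G, F, A]
Visit Q; enqueue B, S → queue [C, U, M, L, G, F, A, B, S]
Visit C → queue [U, M, L, G, F, A, B, S]
Visit U → queue [M, L, G, F, A, B, S]
Visit M; enqueue K, T → queue [L, G, F, A, B, S, K, T]
Visit L; enqueue O → queue [G, F, A, B, S, K, T, O]
Visit G → queue [F, A, B, S, K, T, O]
Visit F → queue [A, B, S, K, T, O]
Visit A → queue [B, S, K, T, O]
Visit B → queue [S, K, T, O]
Visit S → queue [K, T, O]
Visit K → queue [T, O]
Visit T → queue [O]
Visit O → queue []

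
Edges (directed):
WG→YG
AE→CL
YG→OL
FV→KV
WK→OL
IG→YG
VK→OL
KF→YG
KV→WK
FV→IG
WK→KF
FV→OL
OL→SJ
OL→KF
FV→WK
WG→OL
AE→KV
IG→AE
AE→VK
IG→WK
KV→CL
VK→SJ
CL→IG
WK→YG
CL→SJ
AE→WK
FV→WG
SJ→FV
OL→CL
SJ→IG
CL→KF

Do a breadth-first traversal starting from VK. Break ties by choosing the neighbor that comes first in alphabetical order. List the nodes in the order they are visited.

Visit VK; enqueue OL, SJ → queue [OL, SJ]
Visit OL; enqueue CL, KF → queue [SJ, CL, KF]
Visit SJ; enqueue FV, IG → queue [CL, KF, FV, IG]
Visit CL → queue [KF, FV, IG]
Visit KF; enqueue YG → queue [FV, IG, YG]
Visit FV; enqueue KV, WG, WK → queue [IG, YG, KV, WG, WK]
Visit IG; enqueue AE → queue [YG, KV, WG, WK, AE]
Visit YG → queue [KV, WG, WK, AE]
Visit KV → queue [WG, WK, AE]
Visit WG → queue [WK, AE]
Visit WK → queue [AE]
Visit AE → queue []

VK OL SJ CL KF FV IG YG KV WG WK AE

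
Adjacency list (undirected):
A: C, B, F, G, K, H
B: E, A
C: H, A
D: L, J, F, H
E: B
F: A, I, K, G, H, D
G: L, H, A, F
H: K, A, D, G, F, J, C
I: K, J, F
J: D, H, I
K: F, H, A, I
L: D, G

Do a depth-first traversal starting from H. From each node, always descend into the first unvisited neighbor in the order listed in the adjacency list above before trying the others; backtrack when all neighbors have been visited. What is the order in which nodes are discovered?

Visit H
H → K
K → F
F → A
A → C
A → B
B → E
A → G
G → L
L → D
D → J
J → I

H, K, F, A, C, B, E, G, L, D, J, I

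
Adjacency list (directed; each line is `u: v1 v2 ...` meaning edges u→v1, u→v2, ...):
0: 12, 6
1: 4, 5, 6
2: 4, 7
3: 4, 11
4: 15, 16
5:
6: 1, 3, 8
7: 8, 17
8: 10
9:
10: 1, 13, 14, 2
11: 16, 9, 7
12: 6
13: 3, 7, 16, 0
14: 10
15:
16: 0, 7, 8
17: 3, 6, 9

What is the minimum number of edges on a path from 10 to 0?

Level 0: 10
Level 1: 1, 2, 13, 14
Level 2: 0, 3, 4, 5, 6, 7, 16
Level 3: 8, 11, 12, 15, 17
Level 4: 9
0 first appears at level 2.

2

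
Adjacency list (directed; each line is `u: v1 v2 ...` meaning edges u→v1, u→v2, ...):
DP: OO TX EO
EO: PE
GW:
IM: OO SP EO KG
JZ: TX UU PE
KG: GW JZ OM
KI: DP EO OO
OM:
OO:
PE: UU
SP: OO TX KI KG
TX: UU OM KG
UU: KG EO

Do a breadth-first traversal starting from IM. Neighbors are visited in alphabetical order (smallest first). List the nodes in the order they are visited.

IM, EO, KG, OO, SP, PE, GW, JZ, OM, KI, TX, UU, DP

Visit IM; enqueue EO, KG, OO, SP → queue [EO, KG, OO, SP]
Visit EO; enqueue PE → queue [KG, OO, SP, PE]
Visit KG; enqueue GW, JZ, OM → queue [OO, SP, PE, GW, JZ, OM]
Visit OO → queue [SP, PE, GW, JZ, OM]
Visit SP; enqueue KI, TX → queue [PE, GW, JZ, OM, KI, TX]
Visit PE; enqueue UU → queue [GW, JZ, OM, KI, TX, UU]
Visit GW → queue [JZ, OM, KI, TX, UU]
Visit JZ → queue [OM, KI, TX, UU]
Visit OM → queue [KI, TX, UU]
Visit KI; enqueue DP → queue [TX, UU, DP]
Visit TX → queue [UU, DP]
Visit UU → queue [DP]
Visit DP → queue []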